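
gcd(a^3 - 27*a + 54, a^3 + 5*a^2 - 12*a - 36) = a^2 + 3*a - 18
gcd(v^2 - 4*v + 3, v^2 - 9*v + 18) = v - 3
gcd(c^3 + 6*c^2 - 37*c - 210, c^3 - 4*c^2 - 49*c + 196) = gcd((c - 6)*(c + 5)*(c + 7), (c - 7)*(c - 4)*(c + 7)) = c + 7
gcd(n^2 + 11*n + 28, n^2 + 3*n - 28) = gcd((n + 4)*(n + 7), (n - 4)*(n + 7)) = n + 7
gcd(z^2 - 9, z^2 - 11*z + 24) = z - 3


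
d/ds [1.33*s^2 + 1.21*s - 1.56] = 2.66*s + 1.21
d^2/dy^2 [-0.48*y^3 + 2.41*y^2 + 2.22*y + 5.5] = 4.82 - 2.88*y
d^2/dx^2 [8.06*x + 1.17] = 0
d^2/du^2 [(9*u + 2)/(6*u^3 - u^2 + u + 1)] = 2*((9*u + 2)*(18*u^2 - 2*u + 1)^2 + (-162*u^2 + 18*u - (9*u + 2)*(18*u - 1) - 9)*(6*u^3 - u^2 + u + 1))/(6*u^3 - u^2 + u + 1)^3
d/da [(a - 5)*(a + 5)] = 2*a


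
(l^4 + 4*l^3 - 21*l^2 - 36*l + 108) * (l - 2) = l^5 + 2*l^4 - 29*l^3 + 6*l^2 + 180*l - 216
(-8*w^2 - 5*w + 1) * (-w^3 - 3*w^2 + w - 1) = 8*w^5 + 29*w^4 + 6*w^3 + 6*w - 1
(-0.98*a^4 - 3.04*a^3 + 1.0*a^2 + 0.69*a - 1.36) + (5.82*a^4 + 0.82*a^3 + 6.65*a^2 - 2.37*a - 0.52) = 4.84*a^4 - 2.22*a^3 + 7.65*a^2 - 1.68*a - 1.88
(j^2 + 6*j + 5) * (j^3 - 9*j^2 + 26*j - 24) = j^5 - 3*j^4 - 23*j^3 + 87*j^2 - 14*j - 120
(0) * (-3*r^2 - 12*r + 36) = 0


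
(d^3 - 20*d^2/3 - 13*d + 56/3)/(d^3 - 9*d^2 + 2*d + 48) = (d^2 + 4*d/3 - 7/3)/(d^2 - d - 6)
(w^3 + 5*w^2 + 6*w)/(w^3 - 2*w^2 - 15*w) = (w + 2)/(w - 5)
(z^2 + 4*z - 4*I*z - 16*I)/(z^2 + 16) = (z + 4)/(z + 4*I)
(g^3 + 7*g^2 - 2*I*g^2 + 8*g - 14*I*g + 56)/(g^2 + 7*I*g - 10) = (g^2 + g*(7 - 4*I) - 28*I)/(g + 5*I)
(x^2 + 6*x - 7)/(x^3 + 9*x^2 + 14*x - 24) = (x + 7)/(x^2 + 10*x + 24)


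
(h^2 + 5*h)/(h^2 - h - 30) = h/(h - 6)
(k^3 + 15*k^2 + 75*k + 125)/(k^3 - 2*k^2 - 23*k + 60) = (k^2 + 10*k + 25)/(k^2 - 7*k + 12)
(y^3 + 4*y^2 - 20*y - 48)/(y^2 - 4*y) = y + 8 + 12/y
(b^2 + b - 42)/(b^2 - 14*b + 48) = (b + 7)/(b - 8)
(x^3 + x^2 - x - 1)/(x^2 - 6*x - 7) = (x^2 - 1)/(x - 7)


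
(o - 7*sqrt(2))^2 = o^2 - 14*sqrt(2)*o + 98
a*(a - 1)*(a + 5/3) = a^3 + 2*a^2/3 - 5*a/3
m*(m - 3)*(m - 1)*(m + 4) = m^4 - 13*m^2 + 12*m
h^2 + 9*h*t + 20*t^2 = (h + 4*t)*(h + 5*t)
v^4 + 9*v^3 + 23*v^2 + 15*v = v*(v + 1)*(v + 3)*(v + 5)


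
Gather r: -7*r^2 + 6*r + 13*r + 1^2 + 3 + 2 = -7*r^2 + 19*r + 6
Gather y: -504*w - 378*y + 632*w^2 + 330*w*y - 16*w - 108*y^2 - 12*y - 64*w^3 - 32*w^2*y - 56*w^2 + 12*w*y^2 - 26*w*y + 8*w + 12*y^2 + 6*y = -64*w^3 + 576*w^2 - 512*w + y^2*(12*w - 96) + y*(-32*w^2 + 304*w - 384)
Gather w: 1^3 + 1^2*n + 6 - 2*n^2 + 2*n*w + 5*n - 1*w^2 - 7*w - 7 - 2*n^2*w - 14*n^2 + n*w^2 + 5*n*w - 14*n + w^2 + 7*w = -16*n^2 + n*w^2 - 8*n + w*(-2*n^2 + 7*n)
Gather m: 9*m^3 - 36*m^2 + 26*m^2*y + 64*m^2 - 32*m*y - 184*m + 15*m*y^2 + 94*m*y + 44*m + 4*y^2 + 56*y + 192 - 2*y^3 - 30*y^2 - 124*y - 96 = 9*m^3 + m^2*(26*y + 28) + m*(15*y^2 + 62*y - 140) - 2*y^3 - 26*y^2 - 68*y + 96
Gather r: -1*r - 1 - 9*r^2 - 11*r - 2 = -9*r^2 - 12*r - 3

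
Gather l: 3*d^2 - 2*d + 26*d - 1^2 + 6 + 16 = 3*d^2 + 24*d + 21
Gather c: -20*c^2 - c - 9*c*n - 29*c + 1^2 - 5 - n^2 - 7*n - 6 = -20*c^2 + c*(-9*n - 30) - n^2 - 7*n - 10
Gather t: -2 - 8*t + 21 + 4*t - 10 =9 - 4*t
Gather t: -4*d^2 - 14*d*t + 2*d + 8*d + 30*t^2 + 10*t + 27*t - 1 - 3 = -4*d^2 + 10*d + 30*t^2 + t*(37 - 14*d) - 4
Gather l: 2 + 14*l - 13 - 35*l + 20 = 9 - 21*l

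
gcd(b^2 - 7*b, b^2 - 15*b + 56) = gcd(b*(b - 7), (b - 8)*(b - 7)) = b - 7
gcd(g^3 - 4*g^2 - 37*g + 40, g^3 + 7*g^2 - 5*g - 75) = g + 5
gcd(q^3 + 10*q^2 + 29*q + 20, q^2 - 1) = q + 1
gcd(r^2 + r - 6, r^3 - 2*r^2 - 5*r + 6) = 1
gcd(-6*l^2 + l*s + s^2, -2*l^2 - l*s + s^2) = -2*l + s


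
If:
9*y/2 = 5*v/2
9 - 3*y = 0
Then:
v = 27/5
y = 3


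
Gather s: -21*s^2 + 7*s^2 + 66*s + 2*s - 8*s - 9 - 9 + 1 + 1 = -14*s^2 + 60*s - 16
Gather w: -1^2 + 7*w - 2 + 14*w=21*w - 3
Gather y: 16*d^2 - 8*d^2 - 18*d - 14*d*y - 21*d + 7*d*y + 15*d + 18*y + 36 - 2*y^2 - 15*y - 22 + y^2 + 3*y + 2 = 8*d^2 - 24*d - y^2 + y*(6 - 7*d) + 16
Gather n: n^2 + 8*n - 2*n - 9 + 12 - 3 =n^2 + 6*n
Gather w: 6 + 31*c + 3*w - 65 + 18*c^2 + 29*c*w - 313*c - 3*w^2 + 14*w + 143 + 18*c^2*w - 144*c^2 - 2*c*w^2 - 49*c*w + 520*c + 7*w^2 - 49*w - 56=-126*c^2 + 238*c + w^2*(4 - 2*c) + w*(18*c^2 - 20*c - 32) + 28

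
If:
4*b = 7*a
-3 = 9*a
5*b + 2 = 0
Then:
No Solution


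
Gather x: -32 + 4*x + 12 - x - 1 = 3*x - 21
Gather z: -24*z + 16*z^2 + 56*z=16*z^2 + 32*z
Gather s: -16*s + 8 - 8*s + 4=12 - 24*s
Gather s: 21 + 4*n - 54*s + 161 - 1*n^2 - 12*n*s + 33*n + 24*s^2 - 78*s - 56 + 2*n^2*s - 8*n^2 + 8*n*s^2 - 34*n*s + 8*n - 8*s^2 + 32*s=-9*n^2 + 45*n + s^2*(8*n + 16) + s*(2*n^2 - 46*n - 100) + 126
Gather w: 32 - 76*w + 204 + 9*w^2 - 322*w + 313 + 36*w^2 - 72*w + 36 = 45*w^2 - 470*w + 585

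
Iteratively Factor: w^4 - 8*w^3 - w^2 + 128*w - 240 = (w - 5)*(w^3 - 3*w^2 - 16*w + 48) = (w - 5)*(w + 4)*(w^2 - 7*w + 12) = (w - 5)*(w - 3)*(w + 4)*(w - 4)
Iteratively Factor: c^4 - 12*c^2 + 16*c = (c + 4)*(c^3 - 4*c^2 + 4*c) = (c - 2)*(c + 4)*(c^2 - 2*c) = c*(c - 2)*(c + 4)*(c - 2)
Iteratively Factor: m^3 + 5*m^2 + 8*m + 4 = (m + 2)*(m^2 + 3*m + 2) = (m + 2)^2*(m + 1)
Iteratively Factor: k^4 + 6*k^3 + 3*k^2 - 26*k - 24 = (k - 2)*(k^3 + 8*k^2 + 19*k + 12) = (k - 2)*(k + 4)*(k^2 + 4*k + 3) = (k - 2)*(k + 1)*(k + 4)*(k + 3)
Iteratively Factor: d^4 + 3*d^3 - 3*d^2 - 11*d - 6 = (d + 3)*(d^3 - 3*d - 2) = (d - 2)*(d + 3)*(d^2 + 2*d + 1) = (d - 2)*(d + 1)*(d + 3)*(d + 1)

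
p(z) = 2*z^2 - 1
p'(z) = 4*z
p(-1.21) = 1.93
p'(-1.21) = -4.84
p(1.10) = 1.42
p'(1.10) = 4.40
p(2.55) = 12.00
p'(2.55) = 10.20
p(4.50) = 39.50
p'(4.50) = 18.00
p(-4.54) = 40.22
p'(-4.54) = -18.16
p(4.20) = 34.28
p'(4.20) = 16.80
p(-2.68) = 13.36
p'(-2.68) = -10.72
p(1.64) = 4.38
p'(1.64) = 6.56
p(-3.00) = 17.00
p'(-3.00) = -12.00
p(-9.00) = 161.00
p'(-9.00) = -36.00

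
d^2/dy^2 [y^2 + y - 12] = 2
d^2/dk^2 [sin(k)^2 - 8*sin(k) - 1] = 8*sin(k) + 2*cos(2*k)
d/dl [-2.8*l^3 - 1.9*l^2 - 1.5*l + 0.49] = -8.4*l^2 - 3.8*l - 1.5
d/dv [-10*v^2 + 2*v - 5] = 2 - 20*v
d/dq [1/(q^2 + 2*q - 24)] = 2*(-q - 1)/(q^2 + 2*q - 24)^2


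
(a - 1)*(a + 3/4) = a^2 - a/4 - 3/4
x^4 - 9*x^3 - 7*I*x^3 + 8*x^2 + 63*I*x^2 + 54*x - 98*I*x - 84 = (x - 7)*(x - 2)*(x - 6*I)*(x - I)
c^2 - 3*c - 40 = (c - 8)*(c + 5)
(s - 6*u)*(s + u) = s^2 - 5*s*u - 6*u^2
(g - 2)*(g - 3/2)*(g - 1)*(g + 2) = g^4 - 5*g^3/2 - 5*g^2/2 + 10*g - 6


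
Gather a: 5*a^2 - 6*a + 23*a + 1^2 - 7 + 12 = 5*a^2 + 17*a + 6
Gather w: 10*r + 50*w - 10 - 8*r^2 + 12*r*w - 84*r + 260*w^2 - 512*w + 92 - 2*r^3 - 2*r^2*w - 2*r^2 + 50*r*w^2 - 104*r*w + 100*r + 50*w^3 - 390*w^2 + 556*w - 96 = -2*r^3 - 10*r^2 + 26*r + 50*w^3 + w^2*(50*r - 130) + w*(-2*r^2 - 92*r + 94) - 14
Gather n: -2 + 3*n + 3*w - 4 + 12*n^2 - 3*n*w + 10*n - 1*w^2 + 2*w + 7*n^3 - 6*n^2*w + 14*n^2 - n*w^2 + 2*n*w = 7*n^3 + n^2*(26 - 6*w) + n*(-w^2 - w + 13) - w^2 + 5*w - 6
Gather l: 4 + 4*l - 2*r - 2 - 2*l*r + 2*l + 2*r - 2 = l*(6 - 2*r)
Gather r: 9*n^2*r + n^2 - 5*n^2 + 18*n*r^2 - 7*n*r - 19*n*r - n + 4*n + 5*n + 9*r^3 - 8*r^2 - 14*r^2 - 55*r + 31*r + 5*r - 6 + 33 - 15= -4*n^2 + 8*n + 9*r^3 + r^2*(18*n - 22) + r*(9*n^2 - 26*n - 19) + 12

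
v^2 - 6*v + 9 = (v - 3)^2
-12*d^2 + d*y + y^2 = (-3*d + y)*(4*d + y)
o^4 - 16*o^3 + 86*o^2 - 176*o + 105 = (o - 7)*(o - 5)*(o - 3)*(o - 1)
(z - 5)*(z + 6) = z^2 + z - 30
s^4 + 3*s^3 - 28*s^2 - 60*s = s*(s - 5)*(s + 2)*(s + 6)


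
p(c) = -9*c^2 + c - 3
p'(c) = 1 - 18*c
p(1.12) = -13.17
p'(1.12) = -19.16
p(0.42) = -4.17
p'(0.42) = -6.56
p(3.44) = -106.06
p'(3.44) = -60.92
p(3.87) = -133.92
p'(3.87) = -68.66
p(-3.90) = -143.79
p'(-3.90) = 71.20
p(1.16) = -13.95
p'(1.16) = -19.88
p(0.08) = -2.98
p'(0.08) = -0.44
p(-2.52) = -62.67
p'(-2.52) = 46.36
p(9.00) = -723.00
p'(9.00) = -161.00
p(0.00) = -3.00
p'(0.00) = 1.00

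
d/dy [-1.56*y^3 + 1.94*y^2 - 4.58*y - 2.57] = -4.68*y^2 + 3.88*y - 4.58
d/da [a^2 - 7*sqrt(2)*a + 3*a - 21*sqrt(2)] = 2*a - 7*sqrt(2) + 3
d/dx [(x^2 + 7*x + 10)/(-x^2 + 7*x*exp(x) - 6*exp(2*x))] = ((-2*x - 7)*(x^2 - 7*x*exp(x) + 6*exp(2*x)) - (x^2 + 7*x + 10)*(7*x*exp(x) - 2*x - 12*exp(2*x) + 7*exp(x)))/(x^2 - 7*x*exp(x) + 6*exp(2*x))^2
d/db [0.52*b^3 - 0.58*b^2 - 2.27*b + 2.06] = 1.56*b^2 - 1.16*b - 2.27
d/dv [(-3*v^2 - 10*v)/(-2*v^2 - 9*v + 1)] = (7*v^2 - 6*v - 10)/(4*v^4 + 36*v^3 + 77*v^2 - 18*v + 1)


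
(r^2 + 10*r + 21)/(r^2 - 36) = (r^2 + 10*r + 21)/(r^2 - 36)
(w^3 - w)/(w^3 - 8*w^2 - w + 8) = w/(w - 8)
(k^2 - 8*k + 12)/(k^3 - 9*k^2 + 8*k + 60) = (k - 2)/(k^2 - 3*k - 10)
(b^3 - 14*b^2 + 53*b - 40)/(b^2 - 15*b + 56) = (b^2 - 6*b + 5)/(b - 7)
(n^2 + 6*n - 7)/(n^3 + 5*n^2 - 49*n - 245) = (n - 1)/(n^2 - 2*n - 35)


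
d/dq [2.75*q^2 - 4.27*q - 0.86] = 5.5*q - 4.27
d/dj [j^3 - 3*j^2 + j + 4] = 3*j^2 - 6*j + 1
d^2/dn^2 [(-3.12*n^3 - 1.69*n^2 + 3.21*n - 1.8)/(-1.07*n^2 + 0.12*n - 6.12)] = (-1.77635683940025e-15*n^4 - 47.6884259999999*n^3 - 67.783824*n^2 + 825.881832*n + 98.358624)/(1.225043*n^6 - 0.412164*n^5 + 21.066588*n^4 - 4.716576*n^3 + 120.493008*n^2 - 13.483584*n + 229.220928)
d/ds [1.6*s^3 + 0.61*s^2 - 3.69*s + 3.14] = 4.8*s^2 + 1.22*s - 3.69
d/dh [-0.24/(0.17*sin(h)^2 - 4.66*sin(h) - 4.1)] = (0.0816*sin(h) - 1.1184)*cos(h)/(-0.17*sin(h)^2 + 4.66*sin(h) + 4.1)^2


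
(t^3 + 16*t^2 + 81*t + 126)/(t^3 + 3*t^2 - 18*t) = (t^2 + 10*t + 21)/(t*(t - 3))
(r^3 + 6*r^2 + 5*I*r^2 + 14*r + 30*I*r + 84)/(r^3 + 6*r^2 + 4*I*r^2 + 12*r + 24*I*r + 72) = (r + 7*I)/(r + 6*I)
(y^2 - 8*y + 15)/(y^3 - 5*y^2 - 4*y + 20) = (y - 3)/(y^2 - 4)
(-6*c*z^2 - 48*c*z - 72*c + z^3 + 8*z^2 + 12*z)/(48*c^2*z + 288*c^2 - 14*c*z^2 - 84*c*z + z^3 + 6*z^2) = (z + 2)/(-8*c + z)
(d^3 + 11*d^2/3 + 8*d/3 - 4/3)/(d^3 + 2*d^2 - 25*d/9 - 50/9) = 3*(3*d^2 + 5*d - 2)/(9*d^2 - 25)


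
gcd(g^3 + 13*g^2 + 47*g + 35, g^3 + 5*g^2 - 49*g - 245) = g^2 + 12*g + 35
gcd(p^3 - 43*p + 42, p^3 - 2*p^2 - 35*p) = 1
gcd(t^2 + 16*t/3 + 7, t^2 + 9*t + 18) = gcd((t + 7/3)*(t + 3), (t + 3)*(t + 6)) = t + 3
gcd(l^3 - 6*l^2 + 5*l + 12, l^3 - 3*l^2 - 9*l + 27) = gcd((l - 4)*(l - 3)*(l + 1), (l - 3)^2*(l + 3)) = l - 3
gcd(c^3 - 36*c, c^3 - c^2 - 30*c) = c^2 - 6*c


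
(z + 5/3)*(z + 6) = z^2 + 23*z/3 + 10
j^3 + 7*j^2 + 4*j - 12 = (j - 1)*(j + 2)*(j + 6)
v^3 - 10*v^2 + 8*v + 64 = (v - 8)*(v - 4)*(v + 2)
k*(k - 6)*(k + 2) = k^3 - 4*k^2 - 12*k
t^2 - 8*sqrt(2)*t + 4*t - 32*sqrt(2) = (t + 4)*(t - 8*sqrt(2))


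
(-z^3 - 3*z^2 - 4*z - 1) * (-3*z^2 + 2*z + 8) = 3*z^5 + 7*z^4 - 2*z^3 - 29*z^2 - 34*z - 8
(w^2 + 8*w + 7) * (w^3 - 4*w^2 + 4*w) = w^5 + 4*w^4 - 21*w^3 + 4*w^2 + 28*w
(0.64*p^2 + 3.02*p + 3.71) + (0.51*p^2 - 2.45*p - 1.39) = 1.15*p^2 + 0.57*p + 2.32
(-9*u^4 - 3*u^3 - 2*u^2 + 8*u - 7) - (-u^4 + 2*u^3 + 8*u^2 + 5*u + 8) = -8*u^4 - 5*u^3 - 10*u^2 + 3*u - 15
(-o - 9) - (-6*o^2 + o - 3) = 6*o^2 - 2*o - 6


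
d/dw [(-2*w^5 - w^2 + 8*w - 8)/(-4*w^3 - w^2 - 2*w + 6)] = 2*(-(6*w^2 + w + 1)*(2*w^5 + w^2 - 8*w + 8) + (5*w^4 + w - 4)*(4*w^3 + w^2 + 2*w - 6))/(4*w^3 + w^2 + 2*w - 6)^2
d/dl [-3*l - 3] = -3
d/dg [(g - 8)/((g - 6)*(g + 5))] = (-g^2 + 16*g - 38)/(g^4 - 2*g^3 - 59*g^2 + 60*g + 900)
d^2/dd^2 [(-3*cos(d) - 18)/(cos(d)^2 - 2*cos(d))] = 3*((cos(d) - 2)^2*cos(d)^3 + (cos(d) - 2)*(12*cos(d) - 9*cos(2*d) - 2*cos(3*d) - 1)*cos(d) - 8*(cos(d) - 1)^2*(cos(d) + 6)*sin(d)^2)/((cos(d) - 2)^3*cos(d)^3)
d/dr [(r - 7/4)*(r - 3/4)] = 2*r - 5/2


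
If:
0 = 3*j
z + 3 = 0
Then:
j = 0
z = -3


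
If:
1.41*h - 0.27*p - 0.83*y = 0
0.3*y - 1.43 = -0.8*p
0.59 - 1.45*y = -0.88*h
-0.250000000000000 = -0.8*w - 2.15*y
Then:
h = 0.81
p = 1.45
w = -2.09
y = 0.90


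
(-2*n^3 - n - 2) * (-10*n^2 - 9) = 20*n^5 + 28*n^3 + 20*n^2 + 9*n + 18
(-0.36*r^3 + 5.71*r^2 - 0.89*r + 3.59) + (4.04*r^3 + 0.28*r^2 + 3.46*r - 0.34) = 3.68*r^3 + 5.99*r^2 + 2.57*r + 3.25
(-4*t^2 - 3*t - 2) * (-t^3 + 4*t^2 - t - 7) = 4*t^5 - 13*t^4 - 6*t^3 + 23*t^2 + 23*t + 14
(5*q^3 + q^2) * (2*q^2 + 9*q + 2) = 10*q^5 + 47*q^4 + 19*q^3 + 2*q^2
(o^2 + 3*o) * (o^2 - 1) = o^4 + 3*o^3 - o^2 - 3*o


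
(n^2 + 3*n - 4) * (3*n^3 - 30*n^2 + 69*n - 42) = 3*n^5 - 21*n^4 - 33*n^3 + 285*n^2 - 402*n + 168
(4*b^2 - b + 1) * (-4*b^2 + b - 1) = -16*b^4 + 8*b^3 - 9*b^2 + 2*b - 1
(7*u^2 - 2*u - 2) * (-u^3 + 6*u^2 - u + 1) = -7*u^5 + 44*u^4 - 17*u^3 - 3*u^2 - 2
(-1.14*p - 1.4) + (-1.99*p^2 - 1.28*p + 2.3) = -1.99*p^2 - 2.42*p + 0.9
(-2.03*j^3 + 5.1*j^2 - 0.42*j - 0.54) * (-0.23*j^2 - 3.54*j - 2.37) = 0.4669*j^5 + 6.0132*j^4 - 13.1463*j^3 - 10.476*j^2 + 2.907*j + 1.2798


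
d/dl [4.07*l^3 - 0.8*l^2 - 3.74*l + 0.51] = 12.21*l^2 - 1.6*l - 3.74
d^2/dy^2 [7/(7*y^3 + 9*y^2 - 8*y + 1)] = 14*(-3*(7*y + 3)*(7*y^3 + 9*y^2 - 8*y + 1) + (21*y^2 + 18*y - 8)^2)/(7*y^3 + 9*y^2 - 8*y + 1)^3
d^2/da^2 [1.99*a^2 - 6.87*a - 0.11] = 3.98000000000000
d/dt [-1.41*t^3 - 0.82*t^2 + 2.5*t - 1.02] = -4.23*t^2 - 1.64*t + 2.5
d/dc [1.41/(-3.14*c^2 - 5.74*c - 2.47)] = (8.8548*c + 8.0934)/(3.14*c^2 + 5.74*c + 2.47)^2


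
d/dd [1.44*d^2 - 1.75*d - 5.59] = 2.88*d - 1.75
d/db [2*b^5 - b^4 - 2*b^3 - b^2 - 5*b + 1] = 10*b^4 - 4*b^3 - 6*b^2 - 2*b - 5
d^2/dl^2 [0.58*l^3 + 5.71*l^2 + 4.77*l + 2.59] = 3.48*l + 11.42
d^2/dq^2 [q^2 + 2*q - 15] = 2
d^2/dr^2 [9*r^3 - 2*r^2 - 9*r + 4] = 54*r - 4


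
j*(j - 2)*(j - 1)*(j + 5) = j^4 + 2*j^3 - 13*j^2 + 10*j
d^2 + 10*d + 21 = (d + 3)*(d + 7)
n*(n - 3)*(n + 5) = n^3 + 2*n^2 - 15*n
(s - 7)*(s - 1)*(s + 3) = s^3 - 5*s^2 - 17*s + 21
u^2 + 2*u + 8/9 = (u + 2/3)*(u + 4/3)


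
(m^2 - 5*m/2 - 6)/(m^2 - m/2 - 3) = (m - 4)/(m - 2)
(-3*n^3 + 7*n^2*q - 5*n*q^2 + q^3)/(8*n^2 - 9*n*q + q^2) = (3*n^2 - 4*n*q + q^2)/(-8*n + q)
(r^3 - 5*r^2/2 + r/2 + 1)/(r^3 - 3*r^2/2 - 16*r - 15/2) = (r^2 - 3*r + 2)/(r^2 - 2*r - 15)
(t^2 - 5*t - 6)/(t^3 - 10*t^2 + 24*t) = (t + 1)/(t*(t - 4))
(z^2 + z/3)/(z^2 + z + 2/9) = 3*z/(3*z + 2)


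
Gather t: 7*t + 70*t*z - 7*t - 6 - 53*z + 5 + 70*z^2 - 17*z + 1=70*t*z + 70*z^2 - 70*z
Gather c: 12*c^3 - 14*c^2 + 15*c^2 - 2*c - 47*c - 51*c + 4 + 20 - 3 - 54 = 12*c^3 + c^2 - 100*c - 33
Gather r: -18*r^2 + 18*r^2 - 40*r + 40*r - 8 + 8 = 0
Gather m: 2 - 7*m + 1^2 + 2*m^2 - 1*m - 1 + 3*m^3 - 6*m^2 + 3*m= 3*m^3 - 4*m^2 - 5*m + 2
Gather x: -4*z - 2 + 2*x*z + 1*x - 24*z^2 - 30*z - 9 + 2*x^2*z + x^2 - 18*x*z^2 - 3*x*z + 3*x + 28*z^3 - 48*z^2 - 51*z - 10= x^2*(2*z + 1) + x*(-18*z^2 - z + 4) + 28*z^3 - 72*z^2 - 85*z - 21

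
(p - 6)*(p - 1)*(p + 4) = p^3 - 3*p^2 - 22*p + 24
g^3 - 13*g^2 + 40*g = g*(g - 8)*(g - 5)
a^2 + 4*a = a*(a + 4)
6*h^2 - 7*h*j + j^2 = (-6*h + j)*(-h + j)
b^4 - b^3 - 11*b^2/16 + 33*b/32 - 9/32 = (b - 3/4)^2*(b - 1/2)*(b + 1)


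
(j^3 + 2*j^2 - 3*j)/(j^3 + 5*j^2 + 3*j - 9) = j/(j + 3)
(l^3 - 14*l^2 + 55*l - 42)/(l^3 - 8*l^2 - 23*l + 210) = (l - 1)/(l + 5)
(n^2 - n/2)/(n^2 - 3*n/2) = (2*n - 1)/(2*n - 3)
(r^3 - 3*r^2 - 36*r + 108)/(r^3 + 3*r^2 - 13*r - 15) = (r^2 - 36)/(r^2 + 6*r + 5)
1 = 1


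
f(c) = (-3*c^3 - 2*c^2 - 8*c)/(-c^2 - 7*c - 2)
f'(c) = (2*c + 7)*(-3*c^3 - 2*c^2 - 8*c)/(-c^2 - 7*c - 2)^2 + (-9*c^2 - 4*c - 8)/(-c^2 - 7*c - 2)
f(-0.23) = -4.00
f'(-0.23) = 76.10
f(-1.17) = 2.37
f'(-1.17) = -0.95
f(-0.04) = -0.18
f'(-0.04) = 5.30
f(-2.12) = 4.38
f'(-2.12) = -3.34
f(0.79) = 1.11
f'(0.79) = 0.89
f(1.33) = 1.62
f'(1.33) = 1.04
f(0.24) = 0.56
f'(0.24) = 1.42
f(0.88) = 1.19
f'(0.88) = 0.90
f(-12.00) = -80.52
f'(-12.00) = -1.82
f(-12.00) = -80.52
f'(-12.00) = -1.82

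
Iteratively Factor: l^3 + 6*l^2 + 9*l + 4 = (l + 1)*(l^2 + 5*l + 4) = (l + 1)^2*(l + 4)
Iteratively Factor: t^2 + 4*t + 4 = (t + 2)*(t + 2)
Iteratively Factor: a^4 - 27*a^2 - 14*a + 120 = (a + 4)*(a^3 - 4*a^2 - 11*a + 30) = (a - 2)*(a + 4)*(a^2 - 2*a - 15) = (a - 5)*(a - 2)*(a + 4)*(a + 3)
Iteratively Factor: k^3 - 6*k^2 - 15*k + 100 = (k - 5)*(k^2 - k - 20) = (k - 5)^2*(k + 4)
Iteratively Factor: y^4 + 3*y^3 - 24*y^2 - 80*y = (y + 4)*(y^3 - y^2 - 20*y) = y*(y + 4)*(y^2 - y - 20) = y*(y - 5)*(y + 4)*(y + 4)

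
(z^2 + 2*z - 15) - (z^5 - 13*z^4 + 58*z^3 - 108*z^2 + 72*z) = -z^5 + 13*z^4 - 58*z^3 + 109*z^2 - 70*z - 15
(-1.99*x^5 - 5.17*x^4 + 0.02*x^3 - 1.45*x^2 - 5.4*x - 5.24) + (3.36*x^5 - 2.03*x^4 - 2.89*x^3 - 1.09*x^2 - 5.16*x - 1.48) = 1.37*x^5 - 7.2*x^4 - 2.87*x^3 - 2.54*x^2 - 10.56*x - 6.72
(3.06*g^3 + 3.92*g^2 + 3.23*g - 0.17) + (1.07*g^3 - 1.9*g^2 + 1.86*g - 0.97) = 4.13*g^3 + 2.02*g^2 + 5.09*g - 1.14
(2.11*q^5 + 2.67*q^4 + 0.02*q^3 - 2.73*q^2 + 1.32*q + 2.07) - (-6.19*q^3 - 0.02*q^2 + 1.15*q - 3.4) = 2.11*q^5 + 2.67*q^4 + 6.21*q^3 - 2.71*q^2 + 0.17*q + 5.47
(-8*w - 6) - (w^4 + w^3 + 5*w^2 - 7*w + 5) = -w^4 - w^3 - 5*w^2 - w - 11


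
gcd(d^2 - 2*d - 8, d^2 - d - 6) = d + 2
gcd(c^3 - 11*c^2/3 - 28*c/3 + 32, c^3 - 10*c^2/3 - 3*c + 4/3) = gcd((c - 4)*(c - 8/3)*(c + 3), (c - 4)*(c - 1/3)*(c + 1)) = c - 4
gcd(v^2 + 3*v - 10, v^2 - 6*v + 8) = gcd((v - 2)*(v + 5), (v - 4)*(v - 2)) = v - 2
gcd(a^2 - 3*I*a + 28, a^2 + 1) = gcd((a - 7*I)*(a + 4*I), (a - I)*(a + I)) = 1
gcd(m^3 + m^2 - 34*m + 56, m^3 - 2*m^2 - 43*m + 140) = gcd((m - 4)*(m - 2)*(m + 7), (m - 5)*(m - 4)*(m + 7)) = m^2 + 3*m - 28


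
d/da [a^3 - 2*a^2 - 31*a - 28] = 3*a^2 - 4*a - 31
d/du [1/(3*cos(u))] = sin(u)/(3*cos(u)^2)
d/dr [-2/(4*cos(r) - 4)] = -sin(r)/(2*(cos(r) - 1)^2)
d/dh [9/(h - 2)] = -9/(h - 2)^2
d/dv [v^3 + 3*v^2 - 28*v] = 3*v^2 + 6*v - 28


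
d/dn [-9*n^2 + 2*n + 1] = 2 - 18*n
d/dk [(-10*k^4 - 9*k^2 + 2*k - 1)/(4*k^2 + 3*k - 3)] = (-80*k^5 - 90*k^4 + 120*k^3 - 35*k^2 + 62*k - 3)/(16*k^4 + 24*k^3 - 15*k^2 - 18*k + 9)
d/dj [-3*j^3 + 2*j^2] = j*(4 - 9*j)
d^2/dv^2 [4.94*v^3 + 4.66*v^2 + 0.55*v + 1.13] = 29.64*v + 9.32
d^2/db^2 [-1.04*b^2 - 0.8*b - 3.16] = -2.08000000000000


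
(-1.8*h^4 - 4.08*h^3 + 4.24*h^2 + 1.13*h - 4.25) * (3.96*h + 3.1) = -7.128*h^5 - 21.7368*h^4 + 4.1424*h^3 + 17.6188*h^2 - 13.327*h - 13.175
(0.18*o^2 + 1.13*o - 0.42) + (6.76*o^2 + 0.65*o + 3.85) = 6.94*o^2 + 1.78*o + 3.43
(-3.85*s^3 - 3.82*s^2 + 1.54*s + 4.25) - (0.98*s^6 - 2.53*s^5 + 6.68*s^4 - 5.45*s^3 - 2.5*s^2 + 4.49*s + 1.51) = -0.98*s^6 + 2.53*s^5 - 6.68*s^4 + 1.6*s^3 - 1.32*s^2 - 2.95*s + 2.74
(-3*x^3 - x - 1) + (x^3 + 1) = -2*x^3 - x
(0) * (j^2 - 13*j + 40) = 0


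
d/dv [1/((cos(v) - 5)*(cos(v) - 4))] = (2*cos(v) - 9)*sin(v)/((cos(v) - 5)^2*(cos(v) - 4)^2)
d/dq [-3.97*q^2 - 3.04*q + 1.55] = -7.94*q - 3.04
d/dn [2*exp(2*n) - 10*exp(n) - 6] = (4*exp(n) - 10)*exp(n)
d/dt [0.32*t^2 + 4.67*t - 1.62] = 0.64*t + 4.67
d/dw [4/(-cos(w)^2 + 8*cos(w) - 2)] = 8*(4 - cos(w))*sin(w)/(cos(w)^2 - 8*cos(w) + 2)^2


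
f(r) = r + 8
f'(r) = 1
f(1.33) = 9.33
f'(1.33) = 1.00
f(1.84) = 9.84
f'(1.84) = 1.00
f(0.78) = 8.78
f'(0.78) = 1.00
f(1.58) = 9.58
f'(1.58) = 1.00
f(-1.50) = 6.50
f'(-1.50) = 1.00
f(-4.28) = 3.72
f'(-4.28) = 1.00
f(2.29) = 10.29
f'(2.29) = 1.00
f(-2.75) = 5.25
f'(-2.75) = 1.00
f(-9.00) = -1.00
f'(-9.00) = 1.00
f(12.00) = 20.00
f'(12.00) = 1.00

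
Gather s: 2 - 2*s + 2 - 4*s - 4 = -6*s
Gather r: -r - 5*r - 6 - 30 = -6*r - 36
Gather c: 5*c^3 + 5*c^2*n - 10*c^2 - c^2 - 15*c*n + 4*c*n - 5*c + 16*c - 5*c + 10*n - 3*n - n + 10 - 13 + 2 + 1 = 5*c^3 + c^2*(5*n - 11) + c*(6 - 11*n) + 6*n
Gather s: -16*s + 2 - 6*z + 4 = -16*s - 6*z + 6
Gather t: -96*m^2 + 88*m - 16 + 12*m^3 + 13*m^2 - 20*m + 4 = 12*m^3 - 83*m^2 + 68*m - 12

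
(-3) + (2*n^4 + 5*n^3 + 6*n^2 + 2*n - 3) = 2*n^4 + 5*n^3 + 6*n^2 + 2*n - 6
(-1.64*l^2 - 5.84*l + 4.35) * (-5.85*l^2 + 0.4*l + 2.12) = 9.594*l^4 + 33.508*l^3 - 31.2603*l^2 - 10.6408*l + 9.222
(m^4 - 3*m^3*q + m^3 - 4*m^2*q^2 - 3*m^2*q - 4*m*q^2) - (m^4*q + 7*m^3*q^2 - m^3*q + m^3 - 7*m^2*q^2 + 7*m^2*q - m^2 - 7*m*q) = -m^4*q + m^4 - 7*m^3*q^2 - 2*m^3*q + 3*m^2*q^2 - 10*m^2*q + m^2 - 4*m*q^2 + 7*m*q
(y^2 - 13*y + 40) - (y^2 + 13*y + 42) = -26*y - 2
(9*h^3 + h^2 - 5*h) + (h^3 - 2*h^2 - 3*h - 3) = 10*h^3 - h^2 - 8*h - 3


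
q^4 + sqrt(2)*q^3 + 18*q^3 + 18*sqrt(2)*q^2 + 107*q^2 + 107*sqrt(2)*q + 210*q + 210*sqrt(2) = (q + 5)*(q + 6)*(q + 7)*(q + sqrt(2))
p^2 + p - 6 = (p - 2)*(p + 3)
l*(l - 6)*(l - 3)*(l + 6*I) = l^4 - 9*l^3 + 6*I*l^3 + 18*l^2 - 54*I*l^2 + 108*I*l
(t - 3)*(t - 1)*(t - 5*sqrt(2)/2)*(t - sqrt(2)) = t^4 - 7*sqrt(2)*t^3/2 - 4*t^3 + 8*t^2 + 14*sqrt(2)*t^2 - 20*t - 21*sqrt(2)*t/2 + 15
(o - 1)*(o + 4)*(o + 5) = o^3 + 8*o^2 + 11*o - 20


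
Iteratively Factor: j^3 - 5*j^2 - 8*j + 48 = (j + 3)*(j^2 - 8*j + 16) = (j - 4)*(j + 3)*(j - 4)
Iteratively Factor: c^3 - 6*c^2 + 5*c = (c - 1)*(c^2 - 5*c) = c*(c - 1)*(c - 5)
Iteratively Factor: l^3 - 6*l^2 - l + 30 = (l - 5)*(l^2 - l - 6) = (l - 5)*(l - 3)*(l + 2)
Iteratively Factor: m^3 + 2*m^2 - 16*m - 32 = (m + 2)*(m^2 - 16) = (m + 2)*(m + 4)*(m - 4)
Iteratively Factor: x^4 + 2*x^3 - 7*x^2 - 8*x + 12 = (x + 2)*(x^3 - 7*x + 6) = (x - 1)*(x + 2)*(x^2 + x - 6) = (x - 2)*(x - 1)*(x + 2)*(x + 3)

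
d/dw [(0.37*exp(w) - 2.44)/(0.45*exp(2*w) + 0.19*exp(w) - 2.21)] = (-0.1665*exp(2*w) + 2.196*exp(w) - 0.3541)*exp(w)/(0.2025*exp(4*w) + 0.171*exp(3*w) - 1.9529*exp(2*w) - 0.8398*exp(w) + 4.8841)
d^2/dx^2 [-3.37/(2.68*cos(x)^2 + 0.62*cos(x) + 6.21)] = (96.818752*(1 - cos(x)^2)^2 + 16.798776*cos(x)^3 - 174.64014*cos(x)^2 - 46.572726*cos(x) + 12.762864)/(2.68*cos(x)^2 + 0.62*cos(x) + 6.21)^3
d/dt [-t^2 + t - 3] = 1 - 2*t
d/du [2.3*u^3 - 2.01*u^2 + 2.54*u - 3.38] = 6.9*u^2 - 4.02*u + 2.54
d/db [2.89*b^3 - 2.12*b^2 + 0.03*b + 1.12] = 8.67*b^2 - 4.24*b + 0.03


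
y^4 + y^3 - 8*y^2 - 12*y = y*(y - 3)*(y + 2)^2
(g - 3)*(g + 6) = g^2 + 3*g - 18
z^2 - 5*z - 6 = (z - 6)*(z + 1)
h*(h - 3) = h^2 - 3*h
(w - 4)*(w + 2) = w^2 - 2*w - 8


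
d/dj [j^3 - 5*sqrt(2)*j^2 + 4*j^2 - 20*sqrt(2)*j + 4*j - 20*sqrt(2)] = 3*j^2 - 10*sqrt(2)*j + 8*j - 20*sqrt(2) + 4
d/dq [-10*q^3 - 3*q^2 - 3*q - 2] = -30*q^2 - 6*q - 3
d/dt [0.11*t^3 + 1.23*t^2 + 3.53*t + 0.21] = 0.33*t^2 + 2.46*t + 3.53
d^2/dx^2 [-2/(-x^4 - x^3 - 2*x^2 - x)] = 4*(-x*(6*x^2 + 3*x + 2)*(x^3 + x^2 + 2*x + 1) + (4*x^3 + 3*x^2 + 4*x + 1)^2)/(x^3*(x^3 + x^2 + 2*x + 1)^3)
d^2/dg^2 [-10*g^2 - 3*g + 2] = -20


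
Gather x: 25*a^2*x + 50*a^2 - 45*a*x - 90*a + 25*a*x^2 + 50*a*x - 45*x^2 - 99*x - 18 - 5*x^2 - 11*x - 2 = 50*a^2 - 90*a + x^2*(25*a - 50) + x*(25*a^2 + 5*a - 110) - 20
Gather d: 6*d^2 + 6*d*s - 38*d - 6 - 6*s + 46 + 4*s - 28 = 6*d^2 + d*(6*s - 38) - 2*s + 12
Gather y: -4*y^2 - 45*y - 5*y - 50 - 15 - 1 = -4*y^2 - 50*y - 66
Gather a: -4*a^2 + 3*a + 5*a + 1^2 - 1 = -4*a^2 + 8*a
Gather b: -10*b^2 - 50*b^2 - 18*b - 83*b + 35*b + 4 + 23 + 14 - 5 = -60*b^2 - 66*b + 36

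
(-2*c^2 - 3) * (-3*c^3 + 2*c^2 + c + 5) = 6*c^5 - 4*c^4 + 7*c^3 - 16*c^2 - 3*c - 15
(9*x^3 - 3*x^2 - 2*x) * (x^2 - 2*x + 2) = 9*x^5 - 21*x^4 + 22*x^3 - 2*x^2 - 4*x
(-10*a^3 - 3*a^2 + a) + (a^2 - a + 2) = -10*a^3 - 2*a^2 + 2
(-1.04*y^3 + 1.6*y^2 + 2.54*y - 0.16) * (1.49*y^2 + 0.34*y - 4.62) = -1.5496*y^5 + 2.0304*y^4 + 9.1334*y^3 - 6.7668*y^2 - 11.7892*y + 0.7392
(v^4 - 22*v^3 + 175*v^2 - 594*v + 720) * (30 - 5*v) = -5*v^5 + 140*v^4 - 1535*v^3 + 8220*v^2 - 21420*v + 21600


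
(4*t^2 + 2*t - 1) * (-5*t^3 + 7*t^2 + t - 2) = -20*t^5 + 18*t^4 + 23*t^3 - 13*t^2 - 5*t + 2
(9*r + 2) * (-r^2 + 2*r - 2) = -9*r^3 + 16*r^2 - 14*r - 4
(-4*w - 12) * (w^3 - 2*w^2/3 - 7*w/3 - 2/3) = -4*w^4 - 28*w^3/3 + 52*w^2/3 + 92*w/3 + 8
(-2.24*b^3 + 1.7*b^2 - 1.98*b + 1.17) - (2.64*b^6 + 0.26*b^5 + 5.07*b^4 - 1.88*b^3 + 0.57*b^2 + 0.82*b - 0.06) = -2.64*b^6 - 0.26*b^5 - 5.07*b^4 - 0.36*b^3 + 1.13*b^2 - 2.8*b + 1.23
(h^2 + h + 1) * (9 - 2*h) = -2*h^3 + 7*h^2 + 7*h + 9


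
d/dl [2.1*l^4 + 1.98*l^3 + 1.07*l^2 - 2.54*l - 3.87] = 8.4*l^3 + 5.94*l^2 + 2.14*l - 2.54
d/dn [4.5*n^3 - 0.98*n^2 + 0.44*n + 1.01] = 13.5*n^2 - 1.96*n + 0.44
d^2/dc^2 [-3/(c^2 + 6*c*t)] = 6*(c*(c + 6*t) - 4*(c + 3*t)^2)/(c^3*(c + 6*t)^3)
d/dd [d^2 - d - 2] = 2*d - 1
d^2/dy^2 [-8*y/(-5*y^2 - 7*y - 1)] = 16*(y*(10*y + 7)^2 - (15*y + 7)*(5*y^2 + 7*y + 1))/(5*y^2 + 7*y + 1)^3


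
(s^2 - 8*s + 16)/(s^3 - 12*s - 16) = (s - 4)/(s^2 + 4*s + 4)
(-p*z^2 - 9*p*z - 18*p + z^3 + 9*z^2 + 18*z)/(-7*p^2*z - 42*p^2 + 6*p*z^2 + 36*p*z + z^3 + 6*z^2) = (z + 3)/(7*p + z)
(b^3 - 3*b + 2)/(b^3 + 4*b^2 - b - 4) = (b^2 + b - 2)/(b^2 + 5*b + 4)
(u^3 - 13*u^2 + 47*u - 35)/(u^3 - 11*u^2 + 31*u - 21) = (u - 5)/(u - 3)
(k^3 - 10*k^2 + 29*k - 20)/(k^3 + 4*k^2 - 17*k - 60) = (k^2 - 6*k + 5)/(k^2 + 8*k + 15)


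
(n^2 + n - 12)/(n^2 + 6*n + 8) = (n - 3)/(n + 2)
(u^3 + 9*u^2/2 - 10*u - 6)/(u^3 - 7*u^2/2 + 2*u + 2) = (u + 6)/(u - 2)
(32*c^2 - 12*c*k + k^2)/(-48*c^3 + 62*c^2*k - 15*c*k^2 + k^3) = (-4*c + k)/(6*c^2 - 7*c*k + k^2)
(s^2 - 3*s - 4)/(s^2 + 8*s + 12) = (s^2 - 3*s - 4)/(s^2 + 8*s + 12)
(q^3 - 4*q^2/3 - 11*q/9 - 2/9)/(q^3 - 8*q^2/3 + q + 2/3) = (q + 1/3)/(q - 1)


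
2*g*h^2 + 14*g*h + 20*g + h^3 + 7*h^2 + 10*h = (2*g + h)*(h + 2)*(h + 5)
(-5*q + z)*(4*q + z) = -20*q^2 - q*z + z^2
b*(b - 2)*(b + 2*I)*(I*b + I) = I*b^4 - 2*b^3 - I*b^3 + 2*b^2 - 2*I*b^2 + 4*b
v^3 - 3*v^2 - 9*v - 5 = (v - 5)*(v + 1)^2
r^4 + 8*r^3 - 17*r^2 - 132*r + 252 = (r - 3)*(r - 2)*(r + 6)*(r + 7)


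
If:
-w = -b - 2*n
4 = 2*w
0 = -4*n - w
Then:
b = 3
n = -1/2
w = 2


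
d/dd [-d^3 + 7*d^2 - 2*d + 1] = -3*d^2 + 14*d - 2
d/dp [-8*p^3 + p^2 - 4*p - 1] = -24*p^2 + 2*p - 4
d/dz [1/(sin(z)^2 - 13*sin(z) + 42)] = (13 - 2*sin(z))*cos(z)/(sin(z)^2 - 13*sin(z) + 42)^2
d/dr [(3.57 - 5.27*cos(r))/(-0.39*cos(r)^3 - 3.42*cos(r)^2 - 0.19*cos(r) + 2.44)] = (4.1106*cos(r)^3 + 13.8465*cos(r)^2 - 24.4188*cos(r) + 12.1805)*sin(r)/(0.1521*cos(r)^6 + 2.6676*cos(r)^5 + 11.8446*cos(r)^4 - 0.6036*cos(r)^3 - 16.6535*cos(r)^2 - 0.9272*cos(r) + 5.9536)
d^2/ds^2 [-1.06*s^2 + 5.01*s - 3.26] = -2.12000000000000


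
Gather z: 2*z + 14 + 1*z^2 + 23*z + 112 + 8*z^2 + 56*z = 9*z^2 + 81*z + 126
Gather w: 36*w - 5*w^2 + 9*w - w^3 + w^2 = -w^3 - 4*w^2 + 45*w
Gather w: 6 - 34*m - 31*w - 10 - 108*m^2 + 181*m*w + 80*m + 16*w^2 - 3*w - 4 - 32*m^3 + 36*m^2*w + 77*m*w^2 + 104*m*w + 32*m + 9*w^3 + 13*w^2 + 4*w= -32*m^3 - 108*m^2 + 78*m + 9*w^3 + w^2*(77*m + 29) + w*(36*m^2 + 285*m - 30) - 8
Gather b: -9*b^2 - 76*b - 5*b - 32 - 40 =-9*b^2 - 81*b - 72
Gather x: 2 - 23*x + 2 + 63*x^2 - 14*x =63*x^2 - 37*x + 4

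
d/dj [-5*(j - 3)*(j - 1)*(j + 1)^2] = -20*j^3 + 30*j^2 + 40*j - 10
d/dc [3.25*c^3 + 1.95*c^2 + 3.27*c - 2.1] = 9.75*c^2 + 3.9*c + 3.27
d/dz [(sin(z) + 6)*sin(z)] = 2*(sin(z) + 3)*cos(z)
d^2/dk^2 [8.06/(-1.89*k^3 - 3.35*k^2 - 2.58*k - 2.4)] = ((91.4004*k + 54.002)*(1.89*k^3 + 3.35*k^2 + 2.58*k + 2.4) - 8.06*(5.67*k^2 + 6.7*k + 2.58)*(11.34*k^2 + 13.4*k + 5.16))/(1.89*k^3 + 3.35*k^2 + 2.58*k + 2.4)^3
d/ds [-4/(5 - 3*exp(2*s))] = -24*exp(2*s)/(3*exp(2*s) - 5)^2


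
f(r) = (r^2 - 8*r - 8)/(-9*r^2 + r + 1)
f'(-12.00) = 0.00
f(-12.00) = -0.18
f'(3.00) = -0.18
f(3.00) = 0.30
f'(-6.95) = -0.01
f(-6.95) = -0.22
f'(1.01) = -4.20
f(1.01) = 2.10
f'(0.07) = -9.77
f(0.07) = -8.34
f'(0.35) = -953.33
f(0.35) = -43.14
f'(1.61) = -0.96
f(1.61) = 0.88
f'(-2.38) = -0.02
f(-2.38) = -0.32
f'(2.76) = -0.22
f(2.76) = 0.35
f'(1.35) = -1.63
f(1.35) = 1.21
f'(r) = (2*r - 8)/(-9*r^2 + r + 1) + (18*r - 1)*(r^2 - 8*r - 8)/(-9*r^2 + r + 1)^2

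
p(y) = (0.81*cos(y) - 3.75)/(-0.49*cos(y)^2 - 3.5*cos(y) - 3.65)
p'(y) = (-0.98*sin(y)*cos(y) - 3.5*sin(y))*(0.81*cos(y) - 3.75)/(-0.49*cos(y)^2 - 3.5*cos(y) - 3.65)^2 - 0.81*sin(y)/(-0.49*cos(y)^2 - 3.5*cos(y) - 3.65) = (-0.3969*cos(y)^2 + 3.675*cos(y) + 16.0815)*sin(y)/(0.2401*cos(y)^4 + 3.43*cos(y)^3 + 15.827*cos(y)^2 + 25.55*cos(y) + 13.3225)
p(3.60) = 4.94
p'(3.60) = -6.73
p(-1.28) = 0.75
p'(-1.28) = -0.74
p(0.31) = 0.40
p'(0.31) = 0.11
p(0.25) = 0.40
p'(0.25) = 0.08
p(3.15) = 7.12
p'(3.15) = -0.25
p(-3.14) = 7.12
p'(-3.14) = -0.05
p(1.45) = 0.90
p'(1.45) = 0.99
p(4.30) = 1.75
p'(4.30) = -2.46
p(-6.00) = 0.40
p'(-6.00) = 0.10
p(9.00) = 5.17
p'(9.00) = 6.79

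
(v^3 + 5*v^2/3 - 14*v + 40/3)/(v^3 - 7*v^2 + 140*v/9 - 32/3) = 3*(v^2 + 3*v - 10)/(3*v^2 - 17*v + 24)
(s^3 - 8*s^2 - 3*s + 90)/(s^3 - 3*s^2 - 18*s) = (s - 5)/s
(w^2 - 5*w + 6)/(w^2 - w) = (w^2 - 5*w + 6)/(w*(w - 1))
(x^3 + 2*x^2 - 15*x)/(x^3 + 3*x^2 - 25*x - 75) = x*(x - 3)/(x^2 - 2*x - 15)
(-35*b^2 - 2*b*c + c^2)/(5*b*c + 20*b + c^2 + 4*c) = (-7*b + c)/(c + 4)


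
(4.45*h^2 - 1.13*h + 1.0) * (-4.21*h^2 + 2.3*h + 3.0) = -18.7345*h^4 + 14.9923*h^3 + 6.541*h^2 - 1.09*h + 3.0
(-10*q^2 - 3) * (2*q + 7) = -20*q^3 - 70*q^2 - 6*q - 21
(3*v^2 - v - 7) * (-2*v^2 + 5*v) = -6*v^4 + 17*v^3 + 9*v^2 - 35*v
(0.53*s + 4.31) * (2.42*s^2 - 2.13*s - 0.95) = 1.2826*s^3 + 9.3013*s^2 - 9.6838*s - 4.0945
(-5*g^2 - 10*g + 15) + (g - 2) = -5*g^2 - 9*g + 13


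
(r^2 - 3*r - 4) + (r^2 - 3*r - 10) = 2*r^2 - 6*r - 14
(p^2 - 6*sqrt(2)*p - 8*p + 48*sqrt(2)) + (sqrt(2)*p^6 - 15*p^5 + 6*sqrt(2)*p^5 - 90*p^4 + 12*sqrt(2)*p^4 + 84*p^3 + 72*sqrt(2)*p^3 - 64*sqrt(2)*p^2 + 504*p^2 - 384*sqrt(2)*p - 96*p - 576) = sqrt(2)*p^6 - 15*p^5 + 6*sqrt(2)*p^5 - 90*p^4 + 12*sqrt(2)*p^4 + 84*p^3 + 72*sqrt(2)*p^3 - 64*sqrt(2)*p^2 + 505*p^2 - 390*sqrt(2)*p - 104*p - 576 + 48*sqrt(2)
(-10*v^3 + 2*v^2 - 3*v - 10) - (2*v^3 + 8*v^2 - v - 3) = -12*v^3 - 6*v^2 - 2*v - 7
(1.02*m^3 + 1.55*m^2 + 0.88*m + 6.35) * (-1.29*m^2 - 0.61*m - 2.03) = -1.3158*m^5 - 2.6217*m^4 - 4.1513*m^3 - 11.8748*m^2 - 5.6599*m - 12.8905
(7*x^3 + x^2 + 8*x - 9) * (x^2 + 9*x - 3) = 7*x^5 + 64*x^4 - 4*x^3 + 60*x^2 - 105*x + 27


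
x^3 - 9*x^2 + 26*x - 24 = (x - 4)*(x - 3)*(x - 2)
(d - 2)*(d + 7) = d^2 + 5*d - 14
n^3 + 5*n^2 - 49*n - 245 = (n - 7)*(n + 5)*(n + 7)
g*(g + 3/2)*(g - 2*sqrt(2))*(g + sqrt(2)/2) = g^4 - 3*sqrt(2)*g^3/2 + 3*g^3/2 - 9*sqrt(2)*g^2/4 - 2*g^2 - 3*g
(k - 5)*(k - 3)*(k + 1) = k^3 - 7*k^2 + 7*k + 15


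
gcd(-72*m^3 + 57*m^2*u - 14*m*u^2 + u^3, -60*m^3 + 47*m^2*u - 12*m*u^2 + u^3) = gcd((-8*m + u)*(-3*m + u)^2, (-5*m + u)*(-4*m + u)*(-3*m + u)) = -3*m + u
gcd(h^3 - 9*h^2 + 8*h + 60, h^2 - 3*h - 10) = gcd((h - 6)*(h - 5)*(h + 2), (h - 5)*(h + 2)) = h^2 - 3*h - 10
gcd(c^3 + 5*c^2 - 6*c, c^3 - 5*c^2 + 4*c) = c^2 - c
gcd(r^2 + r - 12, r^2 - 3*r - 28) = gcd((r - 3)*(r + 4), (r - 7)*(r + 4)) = r + 4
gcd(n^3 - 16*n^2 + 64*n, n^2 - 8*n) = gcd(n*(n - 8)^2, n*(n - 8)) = n^2 - 8*n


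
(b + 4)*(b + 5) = b^2 + 9*b + 20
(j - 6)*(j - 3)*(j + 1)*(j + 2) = j^4 - 6*j^3 - 7*j^2 + 36*j + 36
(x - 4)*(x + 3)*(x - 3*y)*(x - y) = x^4 - 4*x^3*y - x^3 + 3*x^2*y^2 + 4*x^2*y - 12*x^2 - 3*x*y^2 + 48*x*y - 36*y^2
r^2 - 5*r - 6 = (r - 6)*(r + 1)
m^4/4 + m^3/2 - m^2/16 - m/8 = m*(m/4 + 1/2)*(m - 1/2)*(m + 1/2)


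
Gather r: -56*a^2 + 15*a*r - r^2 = -56*a^2 + 15*a*r - r^2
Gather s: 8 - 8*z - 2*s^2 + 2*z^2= -2*s^2 + 2*z^2 - 8*z + 8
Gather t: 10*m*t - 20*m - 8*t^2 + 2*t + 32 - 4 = -20*m - 8*t^2 + t*(10*m + 2) + 28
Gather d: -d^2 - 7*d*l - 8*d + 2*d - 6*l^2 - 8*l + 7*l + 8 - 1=-d^2 + d*(-7*l - 6) - 6*l^2 - l + 7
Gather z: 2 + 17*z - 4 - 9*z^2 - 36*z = -9*z^2 - 19*z - 2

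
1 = 1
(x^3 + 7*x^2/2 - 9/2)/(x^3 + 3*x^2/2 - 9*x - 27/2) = (x - 1)/(x - 3)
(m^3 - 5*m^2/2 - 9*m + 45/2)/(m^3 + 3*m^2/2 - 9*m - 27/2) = (2*m - 5)/(2*m + 3)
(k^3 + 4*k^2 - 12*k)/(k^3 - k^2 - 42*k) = (k - 2)/(k - 7)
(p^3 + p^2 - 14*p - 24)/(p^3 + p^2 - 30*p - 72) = (p^2 - 2*p - 8)/(p^2 - 2*p - 24)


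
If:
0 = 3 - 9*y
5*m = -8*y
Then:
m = -8/15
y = 1/3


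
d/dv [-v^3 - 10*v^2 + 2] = v*(-3*v - 20)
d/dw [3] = 0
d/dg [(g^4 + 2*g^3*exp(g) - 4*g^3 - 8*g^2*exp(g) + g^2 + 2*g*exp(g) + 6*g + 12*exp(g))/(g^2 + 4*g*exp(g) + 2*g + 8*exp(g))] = 2*((g^2 + 4*g*exp(g) + 2*g + 8*exp(g))*(g^3*exp(g) + 2*g^3 - g^2*exp(g) - 6*g^2 - 7*g*exp(g) + g + 7*exp(g) + 3) - (2*g*exp(g) + g + 6*exp(g) + 1)*(g^4 + 2*g^3*exp(g) - 4*g^3 - 8*g^2*exp(g) + g^2 + 2*g*exp(g) + 6*g + 12*exp(g)))/(g^2 + 4*g*exp(g) + 2*g + 8*exp(g))^2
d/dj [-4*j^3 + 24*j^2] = 12*j*(4 - j)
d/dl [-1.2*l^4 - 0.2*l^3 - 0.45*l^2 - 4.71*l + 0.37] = -4.8*l^3 - 0.6*l^2 - 0.9*l - 4.71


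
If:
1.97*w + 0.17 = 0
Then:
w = -0.09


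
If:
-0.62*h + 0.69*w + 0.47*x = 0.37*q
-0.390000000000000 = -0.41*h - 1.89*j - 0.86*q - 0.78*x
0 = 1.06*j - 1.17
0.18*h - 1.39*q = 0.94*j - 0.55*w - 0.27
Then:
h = -0.517079231631796*x - 1.16378665563228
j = 1.10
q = -0.66046222678019*x - 1.41741807751449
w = -1.49994224278317*x - 1.80578610894547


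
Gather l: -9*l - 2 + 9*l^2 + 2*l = 9*l^2 - 7*l - 2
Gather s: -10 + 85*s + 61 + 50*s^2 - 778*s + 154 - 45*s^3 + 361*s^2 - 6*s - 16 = -45*s^3 + 411*s^2 - 699*s + 189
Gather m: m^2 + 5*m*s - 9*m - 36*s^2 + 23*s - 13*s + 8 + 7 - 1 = m^2 + m*(5*s - 9) - 36*s^2 + 10*s + 14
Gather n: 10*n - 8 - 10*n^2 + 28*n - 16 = -10*n^2 + 38*n - 24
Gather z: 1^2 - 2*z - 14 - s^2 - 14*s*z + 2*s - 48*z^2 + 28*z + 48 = -s^2 + 2*s - 48*z^2 + z*(26 - 14*s) + 35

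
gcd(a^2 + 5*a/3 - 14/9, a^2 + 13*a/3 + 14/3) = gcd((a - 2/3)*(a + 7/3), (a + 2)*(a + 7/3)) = a + 7/3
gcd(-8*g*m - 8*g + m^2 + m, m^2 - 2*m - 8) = 1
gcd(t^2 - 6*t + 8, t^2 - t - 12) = t - 4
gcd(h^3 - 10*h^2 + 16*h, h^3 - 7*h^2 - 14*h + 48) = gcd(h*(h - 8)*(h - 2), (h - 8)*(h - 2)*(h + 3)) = h^2 - 10*h + 16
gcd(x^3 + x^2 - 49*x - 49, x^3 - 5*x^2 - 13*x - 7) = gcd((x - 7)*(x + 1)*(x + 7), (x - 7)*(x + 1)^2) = x^2 - 6*x - 7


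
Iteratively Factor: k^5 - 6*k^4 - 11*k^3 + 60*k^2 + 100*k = (k)*(k^4 - 6*k^3 - 11*k^2 + 60*k + 100) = k*(k - 5)*(k^3 - k^2 - 16*k - 20) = k*(k - 5)*(k + 2)*(k^2 - 3*k - 10) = k*(k - 5)*(k + 2)^2*(k - 5)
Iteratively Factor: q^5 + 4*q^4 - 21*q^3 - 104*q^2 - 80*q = (q + 4)*(q^4 - 21*q^2 - 20*q) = (q - 5)*(q + 4)*(q^3 + 5*q^2 + 4*q) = (q - 5)*(q + 4)^2*(q^2 + q) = q*(q - 5)*(q + 4)^2*(q + 1)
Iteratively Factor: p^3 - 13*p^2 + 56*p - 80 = (p - 4)*(p^2 - 9*p + 20) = (p - 5)*(p - 4)*(p - 4)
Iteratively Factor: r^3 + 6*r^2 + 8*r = (r + 4)*(r^2 + 2*r) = (r + 2)*(r + 4)*(r)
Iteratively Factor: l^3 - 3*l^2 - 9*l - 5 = (l + 1)*(l^2 - 4*l - 5) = (l + 1)^2*(l - 5)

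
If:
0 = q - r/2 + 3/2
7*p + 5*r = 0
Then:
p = -5*r/7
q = r/2 - 3/2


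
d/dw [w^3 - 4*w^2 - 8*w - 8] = 3*w^2 - 8*w - 8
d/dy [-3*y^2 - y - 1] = -6*y - 1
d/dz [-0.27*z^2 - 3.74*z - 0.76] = -0.54*z - 3.74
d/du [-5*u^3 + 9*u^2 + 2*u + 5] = -15*u^2 + 18*u + 2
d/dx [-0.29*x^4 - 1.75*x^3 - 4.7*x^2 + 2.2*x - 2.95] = -1.16*x^3 - 5.25*x^2 - 9.4*x + 2.2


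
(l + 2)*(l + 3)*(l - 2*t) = l^3 - 2*l^2*t + 5*l^2 - 10*l*t + 6*l - 12*t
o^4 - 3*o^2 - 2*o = o*(o - 2)*(o + 1)^2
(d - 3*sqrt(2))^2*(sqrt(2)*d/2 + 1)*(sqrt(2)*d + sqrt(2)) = d^4 - 5*sqrt(2)*d^3 + d^3 - 5*sqrt(2)*d^2 + 6*d^2 + 6*d + 18*sqrt(2)*d + 18*sqrt(2)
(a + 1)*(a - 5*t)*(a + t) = a^3 - 4*a^2*t + a^2 - 5*a*t^2 - 4*a*t - 5*t^2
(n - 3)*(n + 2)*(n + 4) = n^3 + 3*n^2 - 10*n - 24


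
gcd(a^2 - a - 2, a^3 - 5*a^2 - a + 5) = a + 1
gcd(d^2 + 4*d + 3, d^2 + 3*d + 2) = d + 1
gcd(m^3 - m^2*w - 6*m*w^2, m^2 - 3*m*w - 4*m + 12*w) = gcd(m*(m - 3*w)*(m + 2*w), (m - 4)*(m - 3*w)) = -m + 3*w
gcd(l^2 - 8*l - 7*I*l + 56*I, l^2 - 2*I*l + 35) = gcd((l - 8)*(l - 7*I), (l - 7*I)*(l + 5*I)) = l - 7*I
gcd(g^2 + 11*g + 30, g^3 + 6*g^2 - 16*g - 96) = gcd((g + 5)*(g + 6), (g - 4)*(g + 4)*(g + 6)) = g + 6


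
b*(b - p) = b^2 - b*p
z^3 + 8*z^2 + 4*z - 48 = (z - 2)*(z + 4)*(z + 6)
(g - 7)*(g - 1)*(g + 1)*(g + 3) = g^4 - 4*g^3 - 22*g^2 + 4*g + 21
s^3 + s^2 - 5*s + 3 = (s - 1)^2*(s + 3)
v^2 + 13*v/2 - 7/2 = (v - 1/2)*(v + 7)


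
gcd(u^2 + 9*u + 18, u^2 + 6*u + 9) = u + 3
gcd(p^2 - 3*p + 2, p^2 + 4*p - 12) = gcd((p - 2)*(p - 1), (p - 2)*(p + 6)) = p - 2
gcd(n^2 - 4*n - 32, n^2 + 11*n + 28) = n + 4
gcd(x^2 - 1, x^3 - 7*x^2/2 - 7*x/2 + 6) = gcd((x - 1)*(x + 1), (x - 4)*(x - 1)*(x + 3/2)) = x - 1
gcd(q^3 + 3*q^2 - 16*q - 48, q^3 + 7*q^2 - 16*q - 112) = q^2 - 16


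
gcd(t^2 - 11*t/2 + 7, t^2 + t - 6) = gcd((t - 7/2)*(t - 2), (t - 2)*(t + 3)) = t - 2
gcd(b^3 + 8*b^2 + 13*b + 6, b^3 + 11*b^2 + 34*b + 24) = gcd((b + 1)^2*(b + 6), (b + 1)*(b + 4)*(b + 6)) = b^2 + 7*b + 6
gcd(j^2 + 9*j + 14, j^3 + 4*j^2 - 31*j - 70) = j^2 + 9*j + 14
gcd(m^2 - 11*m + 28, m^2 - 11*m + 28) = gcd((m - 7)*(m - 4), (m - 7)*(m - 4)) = m^2 - 11*m + 28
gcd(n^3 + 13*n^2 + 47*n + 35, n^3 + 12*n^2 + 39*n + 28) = n^2 + 8*n + 7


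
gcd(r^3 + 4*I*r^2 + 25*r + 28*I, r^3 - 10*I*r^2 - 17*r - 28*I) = r^2 - 3*I*r + 4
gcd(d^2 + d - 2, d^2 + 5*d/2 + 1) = d + 2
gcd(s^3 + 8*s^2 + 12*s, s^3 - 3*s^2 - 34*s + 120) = s + 6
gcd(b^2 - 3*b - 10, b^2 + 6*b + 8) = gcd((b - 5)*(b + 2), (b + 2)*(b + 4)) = b + 2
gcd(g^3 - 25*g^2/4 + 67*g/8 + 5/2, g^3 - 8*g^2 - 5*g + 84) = g - 4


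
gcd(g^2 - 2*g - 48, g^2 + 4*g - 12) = g + 6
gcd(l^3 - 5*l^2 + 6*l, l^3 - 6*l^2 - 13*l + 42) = l - 2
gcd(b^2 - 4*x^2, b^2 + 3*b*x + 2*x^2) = b + 2*x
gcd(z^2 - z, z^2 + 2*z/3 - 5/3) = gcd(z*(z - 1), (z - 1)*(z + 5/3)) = z - 1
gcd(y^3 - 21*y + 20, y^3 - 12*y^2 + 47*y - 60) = y - 4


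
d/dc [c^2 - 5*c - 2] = 2*c - 5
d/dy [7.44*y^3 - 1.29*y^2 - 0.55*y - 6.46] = 22.32*y^2 - 2.58*y - 0.55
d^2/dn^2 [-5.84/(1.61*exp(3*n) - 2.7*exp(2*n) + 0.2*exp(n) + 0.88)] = (-5.84*(4.83*exp(2*n) - 5.4*exp(n) + 0.2)*(9.66*exp(2*n) - 10.8*exp(n) + 0.4)*exp(n) + (84.6216*exp(2*n) - 63.072*exp(n) + 1.168)*(1.61*exp(3*n) - 2.7*exp(2*n) + 0.2*exp(n) + 0.88))*exp(n)/(1.61*exp(3*n) - 2.7*exp(2*n) + 0.2*exp(n) + 0.88)^3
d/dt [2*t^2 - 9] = 4*t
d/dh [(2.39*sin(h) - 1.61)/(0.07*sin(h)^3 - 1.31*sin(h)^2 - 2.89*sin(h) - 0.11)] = (-0.3346*sin(h)^3 + 3.469*sin(h)^2 - 4.2182*sin(h) - 4.9158)*cos(h)/(0.0049*sin(h)^6 - 0.1834*sin(h)^5 + 1.3115*sin(h)^4 + 7.5564*sin(h)^3 + 8.6403*sin(h)^2 + 0.6358*sin(h) + 0.0121)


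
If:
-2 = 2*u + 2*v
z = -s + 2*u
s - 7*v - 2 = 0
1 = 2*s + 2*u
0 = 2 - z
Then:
No Solution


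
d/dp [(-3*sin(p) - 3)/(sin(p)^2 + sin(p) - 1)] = 3*(sin(p)^2 + 2*sin(p) + 2)*cos(p)/(sin(p) - cos(p)^2)^2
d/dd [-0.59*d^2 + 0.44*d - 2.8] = 0.44 - 1.18*d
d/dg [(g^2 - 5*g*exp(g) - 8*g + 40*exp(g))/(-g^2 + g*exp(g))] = 4*(g^3*exp(g) - 9*g^2*exp(g) - 2*g^2 + 20*g*exp(g) - 10*exp(2*g))/(g^2*(g^2 - 2*g*exp(g) + exp(2*g)))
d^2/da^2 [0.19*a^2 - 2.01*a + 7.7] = 0.380000000000000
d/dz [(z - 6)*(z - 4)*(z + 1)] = 3*z^2 - 18*z + 14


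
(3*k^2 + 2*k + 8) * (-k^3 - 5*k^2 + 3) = -3*k^5 - 17*k^4 - 18*k^3 - 31*k^2 + 6*k + 24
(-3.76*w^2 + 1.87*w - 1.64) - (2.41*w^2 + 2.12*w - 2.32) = -6.17*w^2 - 0.25*w + 0.68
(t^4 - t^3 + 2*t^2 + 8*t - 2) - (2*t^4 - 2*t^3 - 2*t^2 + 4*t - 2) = -t^4 + t^3 + 4*t^2 + 4*t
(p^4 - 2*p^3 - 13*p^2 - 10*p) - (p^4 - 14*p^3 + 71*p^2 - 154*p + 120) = 12*p^3 - 84*p^2 + 144*p - 120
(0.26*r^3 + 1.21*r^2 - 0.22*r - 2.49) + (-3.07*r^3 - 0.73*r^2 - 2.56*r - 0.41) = -2.81*r^3 + 0.48*r^2 - 2.78*r - 2.9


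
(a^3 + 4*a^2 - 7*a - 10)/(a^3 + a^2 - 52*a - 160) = (a^2 - a - 2)/(a^2 - 4*a - 32)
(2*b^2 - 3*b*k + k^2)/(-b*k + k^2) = (-2*b + k)/k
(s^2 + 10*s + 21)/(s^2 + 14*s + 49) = (s + 3)/(s + 7)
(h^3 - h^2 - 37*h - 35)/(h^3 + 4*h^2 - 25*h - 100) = (h^2 - 6*h - 7)/(h^2 - h - 20)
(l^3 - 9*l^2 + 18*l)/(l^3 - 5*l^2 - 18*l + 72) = l/(l + 4)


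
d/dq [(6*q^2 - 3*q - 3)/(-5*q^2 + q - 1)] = 3*(-3*q^2 - 14*q + 2)/(25*q^4 - 10*q^3 + 11*q^2 - 2*q + 1)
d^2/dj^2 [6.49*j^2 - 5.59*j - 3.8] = 12.9800000000000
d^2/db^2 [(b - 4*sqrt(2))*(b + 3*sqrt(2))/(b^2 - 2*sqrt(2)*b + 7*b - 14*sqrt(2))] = 2*(-7*b^3 + sqrt(2)*b^3 - 72*b^2 + 42*sqrt(2)*b^2 - 588*b + 144*sqrt(2)*b - 1172 + 392*sqrt(2))/(b^6 - 6*sqrt(2)*b^5 + 21*b^5 - 126*sqrt(2)*b^4 + 171*b^4 - 898*sqrt(2)*b^3 + 847*b^3 - 2394*sqrt(2)*b^2 + 3528*b^2 - 2352*sqrt(2)*b + 8232*b - 5488*sqrt(2))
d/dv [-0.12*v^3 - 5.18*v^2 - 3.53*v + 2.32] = -0.36*v^2 - 10.36*v - 3.53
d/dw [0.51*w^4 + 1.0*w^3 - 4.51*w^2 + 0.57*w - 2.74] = 2.04*w^3 + 3.0*w^2 - 9.02*w + 0.57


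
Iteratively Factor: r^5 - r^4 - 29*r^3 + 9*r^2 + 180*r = (r + 4)*(r^4 - 5*r^3 - 9*r^2 + 45*r) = r*(r + 4)*(r^3 - 5*r^2 - 9*r + 45) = r*(r - 3)*(r + 4)*(r^2 - 2*r - 15) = r*(r - 3)*(r + 3)*(r + 4)*(r - 5)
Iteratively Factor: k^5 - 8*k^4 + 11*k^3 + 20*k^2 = (k - 5)*(k^4 - 3*k^3 - 4*k^2) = (k - 5)*(k - 4)*(k^3 + k^2) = (k - 5)*(k - 4)*(k + 1)*(k^2) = k*(k - 5)*(k - 4)*(k + 1)*(k)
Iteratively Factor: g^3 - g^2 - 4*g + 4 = (g - 2)*(g^2 + g - 2) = (g - 2)*(g + 2)*(g - 1)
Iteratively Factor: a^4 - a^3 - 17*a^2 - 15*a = (a - 5)*(a^3 + 4*a^2 + 3*a) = (a - 5)*(a + 1)*(a^2 + 3*a) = a*(a - 5)*(a + 1)*(a + 3)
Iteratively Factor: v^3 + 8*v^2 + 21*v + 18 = (v + 3)*(v^2 + 5*v + 6) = (v + 2)*(v + 3)*(v + 3)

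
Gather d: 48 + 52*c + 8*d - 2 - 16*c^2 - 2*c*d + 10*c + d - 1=-16*c^2 + 62*c + d*(9 - 2*c) + 45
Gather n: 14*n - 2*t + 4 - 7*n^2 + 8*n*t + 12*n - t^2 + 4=-7*n^2 + n*(8*t + 26) - t^2 - 2*t + 8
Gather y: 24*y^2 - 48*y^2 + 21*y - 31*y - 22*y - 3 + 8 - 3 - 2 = -24*y^2 - 32*y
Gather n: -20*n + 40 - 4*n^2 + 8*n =-4*n^2 - 12*n + 40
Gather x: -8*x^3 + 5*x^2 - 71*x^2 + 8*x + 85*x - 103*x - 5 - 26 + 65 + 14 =-8*x^3 - 66*x^2 - 10*x + 48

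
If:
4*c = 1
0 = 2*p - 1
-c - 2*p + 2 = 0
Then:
No Solution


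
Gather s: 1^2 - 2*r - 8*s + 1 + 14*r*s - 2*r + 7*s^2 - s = -4*r + 7*s^2 + s*(14*r - 9) + 2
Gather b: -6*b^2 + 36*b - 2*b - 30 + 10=-6*b^2 + 34*b - 20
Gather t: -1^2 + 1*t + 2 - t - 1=0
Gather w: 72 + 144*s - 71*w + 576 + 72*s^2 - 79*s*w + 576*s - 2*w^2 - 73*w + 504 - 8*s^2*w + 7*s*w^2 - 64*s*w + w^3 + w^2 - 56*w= 72*s^2 + 720*s + w^3 + w^2*(7*s - 1) + w*(-8*s^2 - 143*s - 200) + 1152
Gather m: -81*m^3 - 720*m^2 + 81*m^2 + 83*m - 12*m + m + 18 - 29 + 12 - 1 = -81*m^3 - 639*m^2 + 72*m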